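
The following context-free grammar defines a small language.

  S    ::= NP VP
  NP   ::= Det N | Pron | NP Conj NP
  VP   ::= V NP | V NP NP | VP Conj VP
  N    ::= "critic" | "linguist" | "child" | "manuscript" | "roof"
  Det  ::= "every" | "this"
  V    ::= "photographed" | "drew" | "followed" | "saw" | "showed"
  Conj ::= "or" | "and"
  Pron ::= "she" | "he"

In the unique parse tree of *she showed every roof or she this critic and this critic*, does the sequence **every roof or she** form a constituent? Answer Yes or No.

Yes

[S [NP [Pron she]] [VP [V showed] [NP [NP [Det every] [N roof]] [Conj or] [NP [Pron she]]] [NP [NP [Det this] [N critic]] [Conj and] [NP [Det this] [N critic]]]]]
The words 'every roof or she' are exhaustively dominated by a single NP node (built by NP → NP Conj NP), so they form a constituent.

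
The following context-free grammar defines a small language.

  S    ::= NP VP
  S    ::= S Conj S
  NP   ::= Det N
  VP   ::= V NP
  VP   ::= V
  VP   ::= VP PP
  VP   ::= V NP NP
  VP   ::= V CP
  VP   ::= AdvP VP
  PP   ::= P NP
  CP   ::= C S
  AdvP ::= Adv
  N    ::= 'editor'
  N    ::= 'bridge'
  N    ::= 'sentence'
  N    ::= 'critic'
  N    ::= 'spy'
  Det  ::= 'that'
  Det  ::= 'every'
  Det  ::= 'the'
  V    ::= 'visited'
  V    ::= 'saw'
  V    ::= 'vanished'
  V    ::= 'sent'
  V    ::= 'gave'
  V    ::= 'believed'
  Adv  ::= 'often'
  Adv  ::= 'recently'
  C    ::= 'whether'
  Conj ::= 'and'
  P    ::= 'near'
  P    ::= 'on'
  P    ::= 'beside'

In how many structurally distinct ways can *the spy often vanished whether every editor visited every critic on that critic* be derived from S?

3

Two of the 3 distinct bracketings:
[S [NP [Det the] [N spy]] [VP [VP [AdvP [Adv often]] [VP [V vanished] [CP [C whether] [S [NP [Det every] [N editor]] [VP [V visited] [NP [Det every] [N critic]]]]]]] [PP [P on] [NP [Det that] [N critic]]]]]
[S [NP [Det the] [N spy]] [VP [AdvP [Adv often]] [VP [VP [V vanished] [CP [C whether] [S [NP [Det every] [N editor]] [VP [V visited] [NP [Det every] [N critic]]]]]] [PP [P on] [NP [Det that] [N critic]]]]]]
The trees differ in how a recursive rule is bracketed over the same span.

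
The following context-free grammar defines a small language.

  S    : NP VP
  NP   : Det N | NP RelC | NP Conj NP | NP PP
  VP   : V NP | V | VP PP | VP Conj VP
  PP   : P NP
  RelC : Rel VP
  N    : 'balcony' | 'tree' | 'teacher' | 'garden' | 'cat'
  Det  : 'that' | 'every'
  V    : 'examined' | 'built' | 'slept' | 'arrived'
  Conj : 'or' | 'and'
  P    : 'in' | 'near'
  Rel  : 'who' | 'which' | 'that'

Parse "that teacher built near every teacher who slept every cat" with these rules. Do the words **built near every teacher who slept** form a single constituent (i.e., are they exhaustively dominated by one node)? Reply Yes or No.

[S [NP [Det that] [N teacher]] [VP [VP [V built]] [PP [P near] [NP [NP [Det every] [N teacher]] [RelC [Rel who] [VP [V slept] [NP [Det every] [N cat]]]]]]]]
The smallest constituent containing 'built near every teacher who slept' is the VP spanning 'built near every teacher who slept every cat'; no single node in the tree dominates exactly the given words.

No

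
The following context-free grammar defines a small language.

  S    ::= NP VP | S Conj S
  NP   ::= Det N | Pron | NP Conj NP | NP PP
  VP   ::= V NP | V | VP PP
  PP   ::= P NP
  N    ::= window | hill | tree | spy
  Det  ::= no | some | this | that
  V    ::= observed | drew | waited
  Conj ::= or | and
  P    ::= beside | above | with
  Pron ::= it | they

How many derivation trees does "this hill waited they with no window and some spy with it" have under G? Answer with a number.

10

Two of the 10 distinct bracketings:
[S [NP [Det this] [N hill]] [VP [V waited] [NP [NP [NP [Pron they]] [PP [P with] [NP [Det no] [N window]]]] [Conj and] [NP [NP [Det some] [N spy]] [PP [P with] [NP [Pron it]]]]]]]
[S [NP [Det this] [N hill]] [VP [V waited] [NP [NP [Pron they]] [PP [P with] [NP [NP [Det no] [N window]] [Conj and] [NP [NP [Det some] [N spy]] [PP [P with] [NP [Pron it]]]]]]]]]
The trees differ in how a recursive rule is bracketed over the same span.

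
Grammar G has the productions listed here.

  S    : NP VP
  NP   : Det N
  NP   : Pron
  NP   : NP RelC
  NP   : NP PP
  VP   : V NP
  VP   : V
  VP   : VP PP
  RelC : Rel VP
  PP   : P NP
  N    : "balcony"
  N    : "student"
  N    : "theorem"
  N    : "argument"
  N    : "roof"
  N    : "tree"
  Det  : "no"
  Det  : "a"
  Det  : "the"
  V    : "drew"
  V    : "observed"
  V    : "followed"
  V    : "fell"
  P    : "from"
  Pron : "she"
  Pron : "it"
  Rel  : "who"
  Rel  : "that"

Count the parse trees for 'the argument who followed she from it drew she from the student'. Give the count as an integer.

6

Two of the 6 distinct bracketings:
[S [NP [NP [Det the] [N argument]] [RelC [Rel who] [VP [V followed] [NP [NP [Pron she]] [PP [P from] [NP [Pron it]]]]]]] [VP [V drew] [NP [NP [Pron she]] [PP [P from] [NP [Det the] [N student]]]]]]
[S [NP [NP [Det the] [N argument]] [RelC [Rel who] [VP [V followed] [NP [NP [Pron she]] [PP [P from] [NP [Pron it]]]]]]] [VP [VP [V drew] [NP [Pron she]]] [PP [P from] [NP [Det the] [N student]]]]]
The difference turns on whether VP → VP PP is used at the relevant span, versus an alternative expansion of VP.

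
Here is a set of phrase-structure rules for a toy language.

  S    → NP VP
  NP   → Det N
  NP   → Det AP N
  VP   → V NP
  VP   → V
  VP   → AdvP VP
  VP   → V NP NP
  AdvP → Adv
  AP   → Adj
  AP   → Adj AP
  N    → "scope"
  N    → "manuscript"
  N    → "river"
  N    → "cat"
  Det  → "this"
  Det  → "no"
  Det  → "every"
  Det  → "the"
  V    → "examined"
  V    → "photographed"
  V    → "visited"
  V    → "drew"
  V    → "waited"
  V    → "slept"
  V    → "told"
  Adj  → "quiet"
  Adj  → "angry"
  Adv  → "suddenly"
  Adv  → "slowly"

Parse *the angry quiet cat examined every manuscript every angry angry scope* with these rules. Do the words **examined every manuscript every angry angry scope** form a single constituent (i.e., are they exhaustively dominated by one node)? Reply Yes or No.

Yes

[S [NP [Det the] [AP [Adj angry] [AP [Adj quiet]]] [N cat]] [VP [V examined] [NP [Det every] [N manuscript]] [NP [Det every] [AP [Adj angry] [AP [Adj angry]]] [N scope]]]]
The words 'examined every manuscript every angry angry scope' are exhaustively dominated by a single VP node (built by VP → V NP NP), so they form a constituent.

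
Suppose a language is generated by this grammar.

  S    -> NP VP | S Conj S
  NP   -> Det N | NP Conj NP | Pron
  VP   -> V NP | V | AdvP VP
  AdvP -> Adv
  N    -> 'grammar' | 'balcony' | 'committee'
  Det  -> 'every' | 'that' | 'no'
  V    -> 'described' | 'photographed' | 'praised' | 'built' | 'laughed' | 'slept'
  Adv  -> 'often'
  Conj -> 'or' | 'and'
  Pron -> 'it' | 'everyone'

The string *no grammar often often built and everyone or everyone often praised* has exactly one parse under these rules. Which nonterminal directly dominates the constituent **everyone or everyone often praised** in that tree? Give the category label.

S

S
  S
    NP
      Det: no
      N: grammar
    VP
      AdvP
        Adv: often
      VP
        AdvP
          Adv: often
        VP
          V: built
  Conj: and
  S
    NP
      NP
        Pron: everyone
      Conj: or
      NP
        Pron: everyone
    VP
      AdvP
        Adv: often
      VP
        V: praised
The span 'everyone or everyone often praised' is the S node built by S → NP VP.
Its mother is the S built by S → S Conj S.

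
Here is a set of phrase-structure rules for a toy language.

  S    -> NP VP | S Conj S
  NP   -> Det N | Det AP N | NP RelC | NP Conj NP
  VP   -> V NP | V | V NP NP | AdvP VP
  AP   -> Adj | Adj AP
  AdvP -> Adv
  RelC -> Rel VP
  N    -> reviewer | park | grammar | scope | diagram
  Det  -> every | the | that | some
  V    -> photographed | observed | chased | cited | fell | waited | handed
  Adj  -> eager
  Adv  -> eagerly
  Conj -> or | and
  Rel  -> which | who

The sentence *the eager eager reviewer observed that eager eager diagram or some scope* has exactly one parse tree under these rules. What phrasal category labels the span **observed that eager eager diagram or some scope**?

[S [NP [Det the] [AP [Adj eager] [AP [Adj eager]]] [N reviewer]] [VP [V observed] [NP [NP [Det that] [AP [Adj eager] [AP [Adj eager]]] [N diagram]] [Conj or] [NP [Det some] [N scope]]]]]
The span 'observed that eager eager diagram or some scope' is the VP node built by VP → V NP.

VP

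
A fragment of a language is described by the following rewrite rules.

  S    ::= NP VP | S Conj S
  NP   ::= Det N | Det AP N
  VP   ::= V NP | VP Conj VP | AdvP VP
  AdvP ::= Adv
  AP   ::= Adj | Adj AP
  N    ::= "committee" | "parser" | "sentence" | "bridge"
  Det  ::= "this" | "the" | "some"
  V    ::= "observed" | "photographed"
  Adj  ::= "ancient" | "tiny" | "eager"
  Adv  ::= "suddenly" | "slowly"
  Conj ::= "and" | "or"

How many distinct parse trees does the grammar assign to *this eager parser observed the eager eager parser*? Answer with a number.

[S [NP [Det this] [AP [Adj eager]] [N parser]] [VP [V observed] [NP [Det the] [AP [Adj eager] [AP [Adj eager]]] [N parser]]]]
No rule offers an alternative attachment or grouping for any span, so this is the only derivation.

1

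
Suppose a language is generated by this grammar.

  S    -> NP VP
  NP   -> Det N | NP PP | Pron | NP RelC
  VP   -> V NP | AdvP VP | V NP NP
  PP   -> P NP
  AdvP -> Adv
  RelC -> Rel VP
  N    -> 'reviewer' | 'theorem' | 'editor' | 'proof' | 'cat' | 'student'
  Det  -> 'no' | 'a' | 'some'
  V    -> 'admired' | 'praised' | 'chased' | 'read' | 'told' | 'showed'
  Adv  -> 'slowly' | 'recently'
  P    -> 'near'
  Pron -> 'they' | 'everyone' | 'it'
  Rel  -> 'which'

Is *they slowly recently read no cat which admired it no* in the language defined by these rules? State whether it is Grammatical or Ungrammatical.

Ungrammatical

For S → NP VP, the only prefix that parses as NP is 'they', but the remainder 'slowly recently read no cat which admired it no' is not a VP under these rules.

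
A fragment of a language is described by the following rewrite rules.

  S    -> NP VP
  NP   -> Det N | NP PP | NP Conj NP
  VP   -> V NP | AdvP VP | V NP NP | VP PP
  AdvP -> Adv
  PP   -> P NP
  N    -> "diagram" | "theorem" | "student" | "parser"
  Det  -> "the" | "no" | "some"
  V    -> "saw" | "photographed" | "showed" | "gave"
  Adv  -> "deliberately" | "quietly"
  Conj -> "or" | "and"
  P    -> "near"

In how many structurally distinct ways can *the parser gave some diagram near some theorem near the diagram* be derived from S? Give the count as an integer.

5

Two of the 5 distinct bracketings:
[S [NP [Det the] [N parser]] [VP [V gave] [NP [NP [Det some] [N diagram]] [PP [P near] [NP [NP [Det some] [N theorem]] [PP [P near] [NP [Det the] [N diagram]]]]]]]]
[S [NP [Det the] [N parser]] [VP [V gave] [NP [NP [NP [Det some] [N diagram]] [PP [P near] [NP [Det some] [N theorem]]]] [PP [P near] [NP [Det the] [N diagram]]]]]]
The trees differ in how a recursive rule is bracketed over the same span.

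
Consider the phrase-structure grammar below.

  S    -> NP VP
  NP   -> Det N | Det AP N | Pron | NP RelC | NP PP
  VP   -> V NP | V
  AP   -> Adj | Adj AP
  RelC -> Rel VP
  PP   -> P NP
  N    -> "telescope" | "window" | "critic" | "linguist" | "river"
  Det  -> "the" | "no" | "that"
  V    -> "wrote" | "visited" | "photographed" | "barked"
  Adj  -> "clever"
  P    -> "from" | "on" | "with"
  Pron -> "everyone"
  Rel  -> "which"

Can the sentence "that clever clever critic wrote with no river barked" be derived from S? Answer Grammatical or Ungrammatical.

For S → NP VP, the only prefix that parses as NP is 'that clever clever critic', but the remainder 'wrote with no river barked' is not a VP under these rules.

Ungrammatical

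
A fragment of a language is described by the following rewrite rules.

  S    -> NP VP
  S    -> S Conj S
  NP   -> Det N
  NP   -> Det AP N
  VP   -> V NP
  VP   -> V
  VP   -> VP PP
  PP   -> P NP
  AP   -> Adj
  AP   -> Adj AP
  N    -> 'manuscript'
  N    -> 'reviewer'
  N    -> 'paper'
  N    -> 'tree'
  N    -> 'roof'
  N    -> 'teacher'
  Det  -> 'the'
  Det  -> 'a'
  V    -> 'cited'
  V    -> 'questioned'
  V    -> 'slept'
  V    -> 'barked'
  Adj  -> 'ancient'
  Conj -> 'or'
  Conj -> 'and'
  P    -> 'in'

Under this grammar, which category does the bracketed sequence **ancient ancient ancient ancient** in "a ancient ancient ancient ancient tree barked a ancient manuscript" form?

AP

[S [NP [Det a] [AP [Adj ancient] [AP [Adj ancient] [AP [Adj ancient] [AP [Adj ancient]]]]] [N tree]] [VP [V barked] [NP [Det a] [AP [Adj ancient]] [N manuscript]]]]
The span 'ancient ancient ancient ancient' is the AP node built by AP → Adj AP.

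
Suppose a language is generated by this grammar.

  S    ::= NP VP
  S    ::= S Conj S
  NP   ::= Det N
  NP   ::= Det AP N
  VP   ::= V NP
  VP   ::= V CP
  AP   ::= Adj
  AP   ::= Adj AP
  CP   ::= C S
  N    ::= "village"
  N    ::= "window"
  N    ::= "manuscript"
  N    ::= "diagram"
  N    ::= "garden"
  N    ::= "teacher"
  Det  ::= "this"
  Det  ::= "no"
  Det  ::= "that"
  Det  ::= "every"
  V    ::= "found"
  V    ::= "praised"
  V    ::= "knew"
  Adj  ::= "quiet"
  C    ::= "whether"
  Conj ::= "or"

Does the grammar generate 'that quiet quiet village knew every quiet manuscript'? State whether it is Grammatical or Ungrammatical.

[S [NP [Det that] [AP [Adj quiet] [AP [Adj quiet]]] [N village]] [VP [V knew] [NP [Det every] [AP [Adj quiet]] [N manuscript]]]]
Each bracket corresponds to one application of a listed rule, so the string is derivable from S.

Grammatical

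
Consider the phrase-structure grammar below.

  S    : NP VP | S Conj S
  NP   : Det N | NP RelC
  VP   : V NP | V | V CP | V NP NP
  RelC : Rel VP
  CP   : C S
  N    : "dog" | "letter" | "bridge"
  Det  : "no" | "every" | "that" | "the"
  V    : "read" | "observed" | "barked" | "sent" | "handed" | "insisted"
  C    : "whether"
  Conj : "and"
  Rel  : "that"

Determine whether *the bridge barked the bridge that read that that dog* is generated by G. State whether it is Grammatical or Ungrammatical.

A Det/Rel word can never sit immediately before a Det/Rel word in any string this grammar generates, so the substring 'that that' rules out a derivation.

Ungrammatical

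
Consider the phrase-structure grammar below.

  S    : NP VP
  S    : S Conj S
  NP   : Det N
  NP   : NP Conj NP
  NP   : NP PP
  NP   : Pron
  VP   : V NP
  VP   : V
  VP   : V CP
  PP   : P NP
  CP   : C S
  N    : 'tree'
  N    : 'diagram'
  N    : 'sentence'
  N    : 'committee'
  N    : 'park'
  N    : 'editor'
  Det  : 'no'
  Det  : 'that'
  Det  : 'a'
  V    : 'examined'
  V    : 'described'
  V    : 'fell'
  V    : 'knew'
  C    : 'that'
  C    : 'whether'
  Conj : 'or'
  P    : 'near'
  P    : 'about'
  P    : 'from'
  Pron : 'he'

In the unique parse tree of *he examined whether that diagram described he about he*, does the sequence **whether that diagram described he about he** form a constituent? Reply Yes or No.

Yes

[S [NP [Pron he]] [VP [V examined] [CP [C whether] [S [NP [Det that] [N diagram]] [VP [V described] [NP [NP [Pron he]] [PP [P about] [NP [Pron he]]]]]]]]]
The words 'whether that diagram described he about he' are exhaustively dominated by a single CP node (built by CP → C S), so they form a constituent.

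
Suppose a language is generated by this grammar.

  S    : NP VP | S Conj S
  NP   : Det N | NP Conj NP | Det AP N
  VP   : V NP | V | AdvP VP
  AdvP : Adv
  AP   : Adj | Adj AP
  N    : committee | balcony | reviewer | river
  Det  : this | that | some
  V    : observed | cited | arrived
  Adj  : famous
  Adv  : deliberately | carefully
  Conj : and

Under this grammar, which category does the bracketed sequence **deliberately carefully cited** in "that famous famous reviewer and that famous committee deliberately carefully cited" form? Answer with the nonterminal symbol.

[S [NP [NP [Det that] [AP [Adj famous] [AP [Adj famous]]] [N reviewer]] [Conj and] [NP [Det that] [AP [Adj famous]] [N committee]]] [VP [AdvP [Adv deliberately]] [VP [AdvP [Adv carefully]] [VP [V cited]]]]]
The span 'deliberately carefully cited' is the VP node built by VP → AdvP VP.

VP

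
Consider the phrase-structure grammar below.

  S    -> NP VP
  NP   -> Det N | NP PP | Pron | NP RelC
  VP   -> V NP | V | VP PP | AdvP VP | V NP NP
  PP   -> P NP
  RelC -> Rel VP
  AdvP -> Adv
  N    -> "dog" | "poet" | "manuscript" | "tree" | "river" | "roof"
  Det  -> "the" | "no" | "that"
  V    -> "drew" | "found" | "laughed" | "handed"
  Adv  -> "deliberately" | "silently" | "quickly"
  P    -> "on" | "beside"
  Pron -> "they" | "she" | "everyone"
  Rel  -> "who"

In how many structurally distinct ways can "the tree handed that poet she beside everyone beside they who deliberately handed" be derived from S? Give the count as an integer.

Two of the 9 distinct bracketings:
[S [NP [Det the] [N tree]] [VP [VP [V handed] [NP [Det that] [N poet]] [NP [Pron she]]] [PP [P beside] [NP [NP [Pron everyone]] [PP [P beside] [NP [NP [Pron they]] [RelC [Rel who] [VP [AdvP [Adv deliberately]] [VP [V handed]]]]]]]]]]
[S [NP [Det the] [N tree]] [VP [VP [V handed] [NP [Det that] [N poet]] [NP [Pron she]]] [PP [P beside] [NP [NP [NP [Pron everyone]] [PP [P beside] [NP [Pron they]]]] [RelC [Rel who] [VP [AdvP [Adv deliberately]] [VP [V handed]]]]]]]]
The trees differ in how a recursive rule is bracketed over the same span.

9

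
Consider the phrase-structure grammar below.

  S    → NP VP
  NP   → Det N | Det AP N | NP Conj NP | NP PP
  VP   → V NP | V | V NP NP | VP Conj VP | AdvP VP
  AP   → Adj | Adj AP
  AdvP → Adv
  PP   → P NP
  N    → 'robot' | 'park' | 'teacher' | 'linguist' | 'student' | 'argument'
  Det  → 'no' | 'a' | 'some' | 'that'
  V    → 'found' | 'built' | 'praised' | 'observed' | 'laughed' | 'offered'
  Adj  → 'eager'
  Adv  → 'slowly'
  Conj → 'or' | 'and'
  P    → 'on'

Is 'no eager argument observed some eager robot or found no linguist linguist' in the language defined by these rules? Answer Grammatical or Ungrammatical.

Ungrammatical

An N word can never sit immediately before an N word in any string this grammar generates, so the substring 'linguist linguist' rules out a derivation.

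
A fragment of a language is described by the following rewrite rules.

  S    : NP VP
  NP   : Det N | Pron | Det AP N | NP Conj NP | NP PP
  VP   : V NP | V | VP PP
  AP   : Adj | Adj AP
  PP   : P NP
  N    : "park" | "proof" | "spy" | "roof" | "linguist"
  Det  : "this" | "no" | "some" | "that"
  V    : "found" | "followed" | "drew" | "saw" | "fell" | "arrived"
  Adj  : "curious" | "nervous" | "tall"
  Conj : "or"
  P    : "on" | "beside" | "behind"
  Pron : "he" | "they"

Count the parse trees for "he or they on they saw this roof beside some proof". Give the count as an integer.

Two of the 4 distinct bracketings:
[S [NP [NP [Pron he]] [Conj or] [NP [NP [Pron they]] [PP [P on] [NP [Pron they]]]]] [VP [V saw] [NP [NP [Det this] [N roof]] [PP [P beside] [NP [Det some] [N proof]]]]]]
[S [NP [NP [Pron he]] [Conj or] [NP [NP [Pron they]] [PP [P on] [NP [Pron they]]]]] [VP [VP [V saw] [NP [Det this] [N roof]]] [PP [P beside] [NP [Det some] [N proof]]]]]
The difference turns on whether VP → VP PP is used at the relevant span, versus an alternative expansion of VP.

4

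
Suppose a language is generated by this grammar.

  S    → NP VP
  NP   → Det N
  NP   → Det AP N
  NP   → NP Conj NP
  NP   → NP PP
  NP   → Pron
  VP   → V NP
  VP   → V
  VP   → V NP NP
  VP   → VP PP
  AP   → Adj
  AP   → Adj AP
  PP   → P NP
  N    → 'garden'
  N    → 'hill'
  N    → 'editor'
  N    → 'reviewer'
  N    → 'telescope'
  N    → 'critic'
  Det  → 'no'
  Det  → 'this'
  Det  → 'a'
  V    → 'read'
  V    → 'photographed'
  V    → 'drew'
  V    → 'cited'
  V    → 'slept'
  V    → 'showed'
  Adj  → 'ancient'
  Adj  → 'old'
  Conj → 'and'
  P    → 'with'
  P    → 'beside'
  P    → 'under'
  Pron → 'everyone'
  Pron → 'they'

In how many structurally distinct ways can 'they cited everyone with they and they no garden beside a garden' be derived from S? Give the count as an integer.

Two of the 4 distinct bracketings:
[S [NP [Pron they]] [VP [V cited] [NP [NP [NP [Pron everyone]] [PP [P with] [NP [Pron they]]]] [Conj and] [NP [Pron they]]] [NP [NP [Det no] [N garden]] [PP [P beside] [NP [Det a] [N garden]]]]]]
[S [NP [Pron they]] [VP [V cited] [NP [NP [Pron everyone]] [PP [P with] [NP [NP [Pron they]] [Conj and] [NP [Pron they]]]]] [NP [NP [Det no] [N garden]] [PP [P beside] [NP [Det a] [N garden]]]]]]
The trees differ in how a recursive rule is bracketed over the same span.

4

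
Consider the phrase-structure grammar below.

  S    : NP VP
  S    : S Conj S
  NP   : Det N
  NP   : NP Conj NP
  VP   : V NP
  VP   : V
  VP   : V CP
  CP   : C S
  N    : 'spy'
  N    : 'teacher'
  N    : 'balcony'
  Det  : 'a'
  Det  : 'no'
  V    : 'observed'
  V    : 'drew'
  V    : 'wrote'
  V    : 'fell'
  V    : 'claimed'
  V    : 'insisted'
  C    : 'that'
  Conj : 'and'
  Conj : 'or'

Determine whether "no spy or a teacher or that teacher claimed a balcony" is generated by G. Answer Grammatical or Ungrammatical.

A Conj word can never sit immediately before a C word in any string this grammar generates, so the substring 'or that' rules out a derivation.

Ungrammatical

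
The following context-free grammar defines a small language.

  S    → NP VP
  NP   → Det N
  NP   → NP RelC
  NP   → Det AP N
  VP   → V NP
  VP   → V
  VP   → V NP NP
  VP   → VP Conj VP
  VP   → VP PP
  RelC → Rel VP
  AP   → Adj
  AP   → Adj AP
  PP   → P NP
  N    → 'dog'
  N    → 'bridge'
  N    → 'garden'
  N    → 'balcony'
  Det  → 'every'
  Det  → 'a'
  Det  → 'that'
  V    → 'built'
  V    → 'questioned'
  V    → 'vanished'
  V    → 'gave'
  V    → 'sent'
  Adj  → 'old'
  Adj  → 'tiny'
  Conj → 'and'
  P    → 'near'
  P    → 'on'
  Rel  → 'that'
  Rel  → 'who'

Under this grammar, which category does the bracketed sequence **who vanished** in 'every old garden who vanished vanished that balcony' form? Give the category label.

S
  NP
    NP
      Det: every
      AP
        Adj: old
      N: garden
    RelC
      Rel: who
      VP
        V: vanished
  VP
    V: vanished
    NP
      Det: that
      N: balcony
The span 'who vanished' is the RelC node built by RelC → Rel VP.

RelC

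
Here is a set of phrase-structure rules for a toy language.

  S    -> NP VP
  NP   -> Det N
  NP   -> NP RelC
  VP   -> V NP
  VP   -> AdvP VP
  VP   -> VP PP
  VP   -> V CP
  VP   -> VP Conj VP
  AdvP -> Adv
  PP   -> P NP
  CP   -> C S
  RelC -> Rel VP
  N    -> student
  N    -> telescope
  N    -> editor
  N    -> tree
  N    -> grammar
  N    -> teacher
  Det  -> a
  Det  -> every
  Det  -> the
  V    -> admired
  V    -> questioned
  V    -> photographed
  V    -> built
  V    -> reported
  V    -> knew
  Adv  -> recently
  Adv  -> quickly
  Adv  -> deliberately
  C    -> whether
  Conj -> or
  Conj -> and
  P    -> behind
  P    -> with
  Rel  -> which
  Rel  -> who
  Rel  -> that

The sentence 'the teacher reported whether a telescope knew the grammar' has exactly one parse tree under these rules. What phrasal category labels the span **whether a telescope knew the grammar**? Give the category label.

CP

[S [NP [Det the] [N teacher]] [VP [V reported] [CP [C whether] [S [NP [Det a] [N telescope]] [VP [V knew] [NP [Det the] [N grammar]]]]]]]
The span 'whether a telescope knew the grammar' is the CP node built by CP → C S.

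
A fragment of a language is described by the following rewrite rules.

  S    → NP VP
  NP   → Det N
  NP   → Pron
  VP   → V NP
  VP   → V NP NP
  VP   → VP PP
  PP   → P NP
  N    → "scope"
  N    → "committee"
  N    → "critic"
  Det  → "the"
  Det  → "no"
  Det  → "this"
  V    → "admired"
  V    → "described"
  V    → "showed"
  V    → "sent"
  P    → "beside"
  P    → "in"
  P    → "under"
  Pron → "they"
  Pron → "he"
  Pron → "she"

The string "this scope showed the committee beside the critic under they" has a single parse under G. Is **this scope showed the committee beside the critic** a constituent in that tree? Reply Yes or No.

No

[S [NP [Det this] [N scope]] [VP [VP [VP [V showed] [NP [Det the] [N committee]]] [PP [P beside] [NP [Det the] [N critic]]]] [PP [P under] [NP [Pron they]]]]]
The smallest constituent containing 'this scope showed the committee beside the critic' is the S spanning 'this scope showed the committee beside the critic under they'; no single node in the tree dominates exactly the given words.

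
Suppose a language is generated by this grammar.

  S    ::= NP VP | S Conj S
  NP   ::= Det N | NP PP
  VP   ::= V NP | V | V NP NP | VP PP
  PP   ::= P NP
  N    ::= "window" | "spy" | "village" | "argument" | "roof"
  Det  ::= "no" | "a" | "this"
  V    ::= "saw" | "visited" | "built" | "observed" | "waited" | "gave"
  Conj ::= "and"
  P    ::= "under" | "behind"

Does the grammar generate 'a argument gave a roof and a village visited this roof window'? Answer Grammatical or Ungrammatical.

Ungrammatical

An N word can never sit immediately before an N word in any string this grammar generates, so the substring 'roof window' rules out a derivation.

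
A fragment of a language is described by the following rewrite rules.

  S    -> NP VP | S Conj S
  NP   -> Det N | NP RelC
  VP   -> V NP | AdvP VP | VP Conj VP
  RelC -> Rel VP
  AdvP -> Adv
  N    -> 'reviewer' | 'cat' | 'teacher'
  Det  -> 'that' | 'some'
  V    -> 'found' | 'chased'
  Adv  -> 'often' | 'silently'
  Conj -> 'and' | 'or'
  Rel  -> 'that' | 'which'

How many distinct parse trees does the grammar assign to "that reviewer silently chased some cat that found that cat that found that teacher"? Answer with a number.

The two bracketings:
[S [NP [Det that] [N reviewer]] [VP [AdvP [Adv silently]] [VP [V chased] [NP [NP [Det some] [N cat]] [RelC [Rel that] [VP [V found] [NP [NP [Det that] [N cat]] [RelC [Rel that] [VP [V found] [NP [Det that] [N teacher]]]]]]]]]]]
[S [NP [Det that] [N reviewer]] [VP [AdvP [Adv silently]] [VP [V chased] [NP [NP [NP [Det some] [N cat]] [RelC [Rel that] [VP [V found] [NP [Det that] [N cat]]]]] [RelC [Rel that] [VP [V found] [NP [Det that] [N teacher]]]]]]]]
The trees differ in how a recursive rule is bracketed over the same span.

2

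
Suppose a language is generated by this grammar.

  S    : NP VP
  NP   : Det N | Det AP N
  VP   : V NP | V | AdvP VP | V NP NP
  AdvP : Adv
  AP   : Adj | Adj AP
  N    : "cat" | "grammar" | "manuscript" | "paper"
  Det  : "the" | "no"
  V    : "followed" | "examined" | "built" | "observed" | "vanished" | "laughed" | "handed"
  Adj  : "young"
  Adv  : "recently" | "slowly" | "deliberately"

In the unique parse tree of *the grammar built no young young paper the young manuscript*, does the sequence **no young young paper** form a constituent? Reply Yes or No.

[S [NP [Det the] [N grammar]] [VP [V built] [NP [Det no] [AP [Adj young] [AP [Adj young]]] [N paper]] [NP [Det the] [AP [Adj young]] [N manuscript]]]]
The words 'no young young paper' are exhaustively dominated by a single NP node (built by NP → Det AP N), so they form a constituent.

Yes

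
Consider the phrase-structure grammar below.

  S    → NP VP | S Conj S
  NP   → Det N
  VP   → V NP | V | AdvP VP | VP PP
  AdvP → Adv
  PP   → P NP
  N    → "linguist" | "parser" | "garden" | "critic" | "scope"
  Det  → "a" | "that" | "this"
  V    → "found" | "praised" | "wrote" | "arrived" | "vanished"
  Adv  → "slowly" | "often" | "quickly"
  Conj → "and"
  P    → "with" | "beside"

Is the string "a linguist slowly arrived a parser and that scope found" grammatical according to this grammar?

S
  S
    NP
      Det: a
      N: linguist
    VP
      AdvP
        Adv: slowly
      VP
        V: arrived
        NP
          Det: a
          N: parser
  Conj: and
  S
    NP
      Det: that
      N: scope
    VP
      V: found
Each bracket corresponds to one application of a listed rule, so the string is derivable from S.

Grammatical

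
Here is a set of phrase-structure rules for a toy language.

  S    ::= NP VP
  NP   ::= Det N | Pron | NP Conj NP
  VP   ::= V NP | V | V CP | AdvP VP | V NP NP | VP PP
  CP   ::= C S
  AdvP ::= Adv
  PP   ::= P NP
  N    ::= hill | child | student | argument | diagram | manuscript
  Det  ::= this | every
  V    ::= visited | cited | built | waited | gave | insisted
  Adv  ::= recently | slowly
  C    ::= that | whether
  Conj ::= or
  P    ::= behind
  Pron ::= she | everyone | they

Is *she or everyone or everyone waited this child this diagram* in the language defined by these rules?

S
  NP
    NP
      Pron: she
    Conj: or
    NP
      NP
        Pron: everyone
      Conj: or
      NP
        Pron: everyone
  VP
    V: waited
    NP
      Det: this
      N: child
    NP
      Det: this
      N: diagram
Each bracket corresponds to one application of a listed rule, so the string is derivable from S.

Grammatical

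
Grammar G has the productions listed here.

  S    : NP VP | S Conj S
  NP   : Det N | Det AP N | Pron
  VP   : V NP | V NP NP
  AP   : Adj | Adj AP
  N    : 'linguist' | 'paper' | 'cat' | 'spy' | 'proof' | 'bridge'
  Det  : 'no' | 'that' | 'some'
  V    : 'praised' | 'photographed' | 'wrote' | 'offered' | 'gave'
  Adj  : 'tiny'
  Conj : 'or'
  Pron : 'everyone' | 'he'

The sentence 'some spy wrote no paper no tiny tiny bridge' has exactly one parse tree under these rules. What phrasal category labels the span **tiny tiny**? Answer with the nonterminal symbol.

S
  NP
    Det: some
    N: spy
  VP
    V: wrote
    NP
      Det: no
      N: paper
    NP
      Det: no
      AP
        Adj: tiny
        AP
          Adj: tiny
      N: bridge
The span 'tiny tiny' is the AP node built by AP → Adj AP.

AP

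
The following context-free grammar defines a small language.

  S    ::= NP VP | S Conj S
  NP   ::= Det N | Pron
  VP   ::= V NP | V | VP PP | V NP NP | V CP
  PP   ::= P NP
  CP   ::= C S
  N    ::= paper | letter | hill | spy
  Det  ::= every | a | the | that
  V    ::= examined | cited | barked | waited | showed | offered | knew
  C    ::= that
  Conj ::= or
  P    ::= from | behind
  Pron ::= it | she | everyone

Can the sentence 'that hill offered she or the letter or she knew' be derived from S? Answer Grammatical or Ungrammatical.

Ungrammatical

For S → NP VP, the only prefix that parses as NP is 'that hill', but the remainder 'offered she or the letter or she knew' is not a VP under these rules. The alternative S rule S → S Conj S likewise has no satisfying split.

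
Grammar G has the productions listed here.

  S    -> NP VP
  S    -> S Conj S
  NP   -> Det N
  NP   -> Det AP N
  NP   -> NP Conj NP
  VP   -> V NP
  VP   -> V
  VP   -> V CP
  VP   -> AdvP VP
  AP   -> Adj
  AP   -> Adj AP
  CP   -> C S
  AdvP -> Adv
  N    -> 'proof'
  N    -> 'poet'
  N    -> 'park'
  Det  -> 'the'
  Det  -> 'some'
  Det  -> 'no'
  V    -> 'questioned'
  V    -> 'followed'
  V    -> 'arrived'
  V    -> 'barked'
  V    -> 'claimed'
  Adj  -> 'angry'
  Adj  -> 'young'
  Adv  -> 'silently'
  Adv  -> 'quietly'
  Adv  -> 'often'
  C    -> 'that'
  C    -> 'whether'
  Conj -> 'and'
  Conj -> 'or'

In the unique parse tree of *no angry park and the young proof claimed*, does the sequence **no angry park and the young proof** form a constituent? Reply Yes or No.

Yes

[S [NP [NP [Det no] [AP [Adj angry]] [N park]] [Conj and] [NP [Det the] [AP [Adj young]] [N proof]]] [VP [V claimed]]]
The words 'no angry park and the young proof' are exhaustively dominated by a single NP node (built by NP → NP Conj NP), so they form a constituent.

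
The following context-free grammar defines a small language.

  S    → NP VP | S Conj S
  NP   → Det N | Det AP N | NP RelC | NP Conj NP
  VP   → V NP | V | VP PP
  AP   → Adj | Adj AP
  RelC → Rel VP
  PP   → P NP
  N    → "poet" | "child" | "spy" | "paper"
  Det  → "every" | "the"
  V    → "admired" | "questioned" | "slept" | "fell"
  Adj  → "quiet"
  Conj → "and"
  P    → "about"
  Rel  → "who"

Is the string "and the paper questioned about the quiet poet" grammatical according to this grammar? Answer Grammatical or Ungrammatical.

For S → NP VP, no prefix of the string parses as an NP. The alternative S rule S → S Conj S likewise has no satisfying split.

Ungrammatical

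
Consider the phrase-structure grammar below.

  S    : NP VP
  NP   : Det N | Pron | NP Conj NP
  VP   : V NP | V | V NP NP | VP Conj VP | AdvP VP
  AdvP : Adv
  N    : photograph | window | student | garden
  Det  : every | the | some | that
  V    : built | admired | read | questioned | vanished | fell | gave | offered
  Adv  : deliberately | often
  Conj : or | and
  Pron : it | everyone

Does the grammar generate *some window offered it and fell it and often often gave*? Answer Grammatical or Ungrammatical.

S
  NP
    Det: some
    N: window
  VP
    VP
      V: offered
      NP
        Pron: it
    Conj: and
    VP
      VP
        V: fell
        NP
          Pron: it
      Conj: and
      VP
        AdvP
          Adv: often
        VP
          AdvP
            Adv: often
          VP
            V: gave
Every word is introduced by a lexical rule and the phrasal rules combine the resulting categories into a single S.

Grammatical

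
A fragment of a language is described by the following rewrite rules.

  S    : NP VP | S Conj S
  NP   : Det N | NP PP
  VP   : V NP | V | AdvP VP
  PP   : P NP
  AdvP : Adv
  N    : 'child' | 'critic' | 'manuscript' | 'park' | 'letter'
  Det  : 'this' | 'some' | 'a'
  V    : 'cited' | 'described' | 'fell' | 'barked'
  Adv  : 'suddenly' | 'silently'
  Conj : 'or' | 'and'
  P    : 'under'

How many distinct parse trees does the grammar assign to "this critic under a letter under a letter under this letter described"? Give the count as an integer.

5

Two of the 5 distinct bracketings:
[S [NP [NP [Det this] [N critic]] [PP [P under] [NP [NP [Det a] [N letter]] [PP [P under] [NP [NP [Det a] [N letter]] [PP [P under] [NP [Det this] [N letter]]]]]]]] [VP [V described]]]
[S [NP [NP [Det this] [N critic]] [PP [P under] [NP [NP [NP [Det a] [N letter]] [PP [P under] [NP [Det a] [N letter]]]] [PP [P under] [NP [Det this] [N letter]]]]]] [VP [V described]]]
The trees differ in how a recursive rule is bracketed over the same span.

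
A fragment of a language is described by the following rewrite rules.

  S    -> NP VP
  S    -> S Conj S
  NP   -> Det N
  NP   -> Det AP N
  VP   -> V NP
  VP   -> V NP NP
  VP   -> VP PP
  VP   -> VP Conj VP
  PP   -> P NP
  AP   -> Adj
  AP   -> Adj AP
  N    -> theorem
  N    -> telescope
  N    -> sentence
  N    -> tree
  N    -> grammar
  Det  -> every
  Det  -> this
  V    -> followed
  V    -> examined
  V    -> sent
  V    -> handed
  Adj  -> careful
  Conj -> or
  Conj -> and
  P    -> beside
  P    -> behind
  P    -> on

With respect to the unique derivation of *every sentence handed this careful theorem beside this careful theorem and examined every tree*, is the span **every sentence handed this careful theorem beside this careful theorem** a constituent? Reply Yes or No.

No

[S [NP [Det every] [N sentence]] [VP [VP [VP [V handed] [NP [Det this] [AP [Adj careful]] [N theorem]]] [PP [P beside] [NP [Det this] [AP [Adj careful]] [N theorem]]]] [Conj and] [VP [V examined] [NP [Det every] [N tree]]]]]
The smallest constituent containing 'every sentence handed this careful theorem beside this careful theorem' is the S spanning 'every sentence handed this careful theorem beside this careful theorem and examined every tree'; no single node in the tree dominates exactly the given words.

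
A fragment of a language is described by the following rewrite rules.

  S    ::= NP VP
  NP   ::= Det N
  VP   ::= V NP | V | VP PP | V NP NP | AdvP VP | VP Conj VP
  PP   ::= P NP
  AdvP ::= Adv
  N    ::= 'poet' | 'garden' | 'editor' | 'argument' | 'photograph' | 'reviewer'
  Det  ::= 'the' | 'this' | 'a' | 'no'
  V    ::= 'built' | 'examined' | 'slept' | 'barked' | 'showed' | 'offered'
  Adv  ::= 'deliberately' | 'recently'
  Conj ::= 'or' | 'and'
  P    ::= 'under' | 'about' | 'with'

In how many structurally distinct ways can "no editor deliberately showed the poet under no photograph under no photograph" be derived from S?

3

Two of the 3 distinct bracketings:
[S [NP [Det no] [N editor]] [VP [VP [VP [AdvP [Adv deliberately]] [VP [V showed] [NP [Det the] [N poet]]]] [PP [P under] [NP [Det no] [N photograph]]]] [PP [P under] [NP [Det no] [N photograph]]]]]
[S [NP [Det no] [N editor]] [VP [VP [AdvP [Adv deliberately]] [VP [VP [V showed] [NP [Det the] [N poet]]] [PP [P under] [NP [Det no] [N photograph]]]]] [PP [P under] [NP [Det no] [N photograph]]]]]
The trees differ in how a recursive rule is bracketed over the same span.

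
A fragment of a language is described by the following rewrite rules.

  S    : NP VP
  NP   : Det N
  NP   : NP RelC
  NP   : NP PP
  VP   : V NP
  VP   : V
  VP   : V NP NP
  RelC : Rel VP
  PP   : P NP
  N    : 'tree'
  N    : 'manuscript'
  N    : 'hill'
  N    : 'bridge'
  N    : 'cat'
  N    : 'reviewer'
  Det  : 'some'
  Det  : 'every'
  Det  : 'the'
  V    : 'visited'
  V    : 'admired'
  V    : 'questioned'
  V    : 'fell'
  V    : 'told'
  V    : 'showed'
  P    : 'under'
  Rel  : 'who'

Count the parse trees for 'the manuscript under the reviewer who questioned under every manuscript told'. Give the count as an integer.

Two of the 3 distinct bracketings:
[S [NP [NP [Det the] [N manuscript]] [PP [P under] [NP [NP [NP [Det the] [N reviewer]] [RelC [Rel who] [VP [V questioned]]]] [PP [P under] [NP [Det every] [N manuscript]]]]]] [VP [V told]]]
[S [NP [NP [NP [NP [Det the] [N manuscript]] [PP [P under] [NP [Det the] [N reviewer]]]] [RelC [Rel who] [VP [V questioned]]]] [PP [P under] [NP [Det every] [N manuscript]]]] [VP [V told]]]
The trees differ in how a recursive rule is bracketed over the same span.

3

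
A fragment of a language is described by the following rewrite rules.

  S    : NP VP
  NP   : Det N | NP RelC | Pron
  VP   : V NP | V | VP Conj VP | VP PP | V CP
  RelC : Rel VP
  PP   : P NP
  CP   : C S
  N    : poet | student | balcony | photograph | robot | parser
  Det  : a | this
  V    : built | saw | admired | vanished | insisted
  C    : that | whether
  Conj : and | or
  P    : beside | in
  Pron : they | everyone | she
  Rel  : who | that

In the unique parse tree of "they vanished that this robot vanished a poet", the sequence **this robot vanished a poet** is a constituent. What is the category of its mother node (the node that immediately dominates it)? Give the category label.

CP

[S [NP [Pron they]] [VP [V vanished] [CP [C that] [S [NP [Det this] [N robot]] [VP [V vanished] [NP [Det a] [N poet]]]]]]]
The span 'this robot vanished a poet' is the S node built by S → NP VP.
Its mother is the CP built by CP → C S.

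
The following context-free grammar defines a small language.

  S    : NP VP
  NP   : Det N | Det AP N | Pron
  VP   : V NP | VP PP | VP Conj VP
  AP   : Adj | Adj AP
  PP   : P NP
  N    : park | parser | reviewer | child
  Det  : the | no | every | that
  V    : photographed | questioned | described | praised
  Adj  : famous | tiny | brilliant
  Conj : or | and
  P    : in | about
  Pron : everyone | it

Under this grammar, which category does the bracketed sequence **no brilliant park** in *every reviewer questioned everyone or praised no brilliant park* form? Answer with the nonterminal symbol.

NP

S
  NP
    Det: every
    N: reviewer
  VP
    VP
      V: questioned
      NP
        Pron: everyone
    Conj: or
    VP
      V: praised
      NP
        Det: no
        AP
          Adj: brilliant
        N: park
The span 'no brilliant park' is the NP node built by NP → Det AP N.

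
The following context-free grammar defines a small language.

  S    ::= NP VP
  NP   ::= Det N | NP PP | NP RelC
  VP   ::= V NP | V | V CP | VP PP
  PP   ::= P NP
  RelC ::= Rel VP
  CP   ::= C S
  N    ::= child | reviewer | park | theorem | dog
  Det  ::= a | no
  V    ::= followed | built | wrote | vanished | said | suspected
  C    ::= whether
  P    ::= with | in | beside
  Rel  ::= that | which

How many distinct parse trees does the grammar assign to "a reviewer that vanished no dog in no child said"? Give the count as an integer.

Two of the 3 distinct bracketings:
[S [NP [NP [NP [Det a] [N reviewer]] [RelC [Rel that] [VP [V vanished] [NP [Det no] [N dog]]]]] [PP [P in] [NP [Det no] [N child]]]] [VP [V said]]]
[S [NP [NP [Det a] [N reviewer]] [RelC [Rel that] [VP [V vanished] [NP [NP [Det no] [N dog]] [PP [P in] [NP [Det no] [N child]]]]]]] [VP [V said]]]
The trees differ in how a recursive rule is bracketed over the same span.

3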